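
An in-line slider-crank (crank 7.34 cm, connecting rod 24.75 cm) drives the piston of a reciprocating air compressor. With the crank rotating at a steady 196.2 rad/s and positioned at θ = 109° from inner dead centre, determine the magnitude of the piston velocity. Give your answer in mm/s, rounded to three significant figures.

12200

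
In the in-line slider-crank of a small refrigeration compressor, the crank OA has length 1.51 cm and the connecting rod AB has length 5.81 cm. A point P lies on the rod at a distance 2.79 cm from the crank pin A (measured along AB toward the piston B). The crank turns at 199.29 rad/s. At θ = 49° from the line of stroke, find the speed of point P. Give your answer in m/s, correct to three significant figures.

ω = 199.3 rad/s.  Crank-pin speed |V_A| = rω = 3.0093 m/s, perpendicular to OA.
Rod angle: sinφ = −(r/L) sinθ ⇒ φ = -11.312°; ω_rod = −rω cosθ/√(L²−r²sin²θ) = -34.654 rad/s.
V_P = V_A + ω_rod × AP, with AP = 0.0279 m along the rod.
Components: V_Px = −rω sinθ − a·ω_rod·sinφ = -2.4608 m/s;  V_Py = rω cosθ + a·ω_rod·cosφ = +1.0262 m/s.
|V_P| = √(V_Px² + V_Py²) = 2.6662 m/s.

2.67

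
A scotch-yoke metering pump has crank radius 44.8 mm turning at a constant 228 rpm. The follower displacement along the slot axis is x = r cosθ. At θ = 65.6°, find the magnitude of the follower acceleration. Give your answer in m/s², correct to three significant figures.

ω = 23.88 rad/s (from 228 rpm).
x = r cosθ ⇒ ẍ = −rω² cosθ (ω constant).
|a| = rω²|cosθ| = 0.0448·(23.88)²·|cos 65.6°| = 10.55 m/s².

10.6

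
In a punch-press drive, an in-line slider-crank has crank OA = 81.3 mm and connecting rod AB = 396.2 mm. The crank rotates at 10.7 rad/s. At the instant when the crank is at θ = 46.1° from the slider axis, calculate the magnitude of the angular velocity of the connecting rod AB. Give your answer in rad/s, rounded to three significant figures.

ω = 10.7 rad/s
The rod makes angle φ with the slider axis where L sinφ = r sinθ; differentiating, L cosφ·φ̇ = r ω cosθ.
L cosφ = √(L² − r² sin²θ) = 0.39185 m.
|ω_rod| = r ω |cosθ| / √(L² − r² sin²θ) = 0.0813·10.7·0.69340/0.39185 = 1.5394 rad/s.

1.54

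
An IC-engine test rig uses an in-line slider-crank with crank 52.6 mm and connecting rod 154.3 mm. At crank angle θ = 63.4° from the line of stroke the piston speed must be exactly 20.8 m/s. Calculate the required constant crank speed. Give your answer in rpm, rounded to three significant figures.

3640

For an in-line slider-crank, |v_piston| = rω|sinθ|·[1 + r cosθ/√(L² − r² sin²θ)].
With r = 0.0526 m, L = 0.1543 m, θ = 63.4°: the bracketed kinematic factor |dx/dθ| = 0.05457 m.
ω = v/|dx/dθ| = 20.8/0.05457 = 381.16 rad/s.
N = 60ω/(2π) = 3639.8 rpm.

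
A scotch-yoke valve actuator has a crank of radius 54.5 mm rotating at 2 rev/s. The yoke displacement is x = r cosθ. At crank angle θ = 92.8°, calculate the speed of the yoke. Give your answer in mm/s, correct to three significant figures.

684

ω = 12.57 rad/s (from 2 rev/s).
x = r cosθ ⇒ ẋ = −rω sinθ.
|v| = rω|sinθ| = 0.0545·12.57·|sin 92.8°| = 0.68405 m/s = 684.05 mm/s.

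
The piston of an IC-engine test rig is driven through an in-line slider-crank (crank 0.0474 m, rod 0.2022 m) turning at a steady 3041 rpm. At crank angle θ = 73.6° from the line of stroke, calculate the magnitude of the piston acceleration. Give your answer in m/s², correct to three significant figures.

390

ω = 2π·3041/60 = 318.5 rad/s
x(θ) = r cosθ + √(L² − r² sin²θ); with ω constant, a = ω²·d²x/dθ².
d²x/dθ² = −r cosθ − r²(cos2θ)/√u − r⁴ sin²2θ/(4u^{3/2}),  u = L² − r² sin²θ = 0.0388172 m².
Substituting r = 0.0474 m, L = 0.2022 m, θ = 73.6°: d²x/dθ² = -0.0038459 m.
a = ω²·d²x/dθ² = (318.5)²·(-0.0038459) = -390.02 m/s²;  |a| = 390.02 m/s².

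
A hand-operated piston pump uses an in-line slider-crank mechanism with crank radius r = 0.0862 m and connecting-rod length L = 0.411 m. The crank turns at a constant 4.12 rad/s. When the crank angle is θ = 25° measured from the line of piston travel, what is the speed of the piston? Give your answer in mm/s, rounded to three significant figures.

179

ω = 4.12 rad/s
For an in-line slider-crank, x = r cosθ + √(L² − r² sin²θ), so v = −rω sinθ·[1 + r cosθ/√(L² − r² sin²θ)].
With r = 0.0862 m, L = 0.411 m, θ = 25°: √(L² − r² sin²θ) = 0.40938 m.
v = −0.0862·4.12·0.42262·[1 + 0.0862·0.90631/0.40938] = -0.17873 m/s.
|v| = 0.17873 m/s = 178.73 mm/s.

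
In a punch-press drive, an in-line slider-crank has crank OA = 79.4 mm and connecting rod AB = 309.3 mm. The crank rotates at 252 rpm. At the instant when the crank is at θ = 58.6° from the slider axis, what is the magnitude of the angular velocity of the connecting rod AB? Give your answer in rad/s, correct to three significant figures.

ω = 26.39 rad/s (converted from 252 rpm).
The rod makes angle φ with the slider axis where L sinφ = r sinθ; differentiating, L cosφ·φ̇ = r ω cosθ.
L cosφ = √(L² − r² sin²θ) = 0.30178 m.
|ω_rod| = r ω |cosθ| / √(L² − r² sin²θ) = 0.0794·26.39·0.52101/0.30178 = 3.6174 rad/s.

3.62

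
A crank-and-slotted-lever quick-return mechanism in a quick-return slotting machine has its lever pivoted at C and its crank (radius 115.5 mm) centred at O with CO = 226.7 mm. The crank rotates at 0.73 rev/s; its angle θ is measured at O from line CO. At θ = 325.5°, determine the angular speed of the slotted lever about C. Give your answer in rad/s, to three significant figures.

1.48

ω = 4.587 rad/s (from 0.73 rev/s).
Crank pin A relative to C: A = (d + r cosθ, r sinθ); lever angle φ = atan2(r sinθ, d + r cosθ).
Differentiating tanφ: φ̇ = rω(d cosθ + r)/(d² + r² + 2dr cosθ).
d² + r² + 2dr cosθ = |CA|² = 0.107891 m²;  d cosθ + r = +0.30233 m.
|ω_lever| = |0.1155·4.587·+0.30233| / 0.107891 = 1.4845 rad/s.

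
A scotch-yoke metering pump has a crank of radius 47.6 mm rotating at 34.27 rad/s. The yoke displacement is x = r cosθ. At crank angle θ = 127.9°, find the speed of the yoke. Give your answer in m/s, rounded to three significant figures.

1.29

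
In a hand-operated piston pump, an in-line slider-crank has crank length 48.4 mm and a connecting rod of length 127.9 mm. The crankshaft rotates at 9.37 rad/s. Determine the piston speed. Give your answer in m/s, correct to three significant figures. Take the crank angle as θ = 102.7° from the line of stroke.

ω = 9.37 rad/s
For an in-line slider-crank, x = r cosθ + √(L² − r² sin²θ), so v = −rω sinθ·[1 + r cosθ/√(L² − r² sin²θ)].
With r = 0.0484 m, L = 0.1279 m, θ = 102.7°: √(L² − r² sin²θ) = 0.11887 m.
v = −0.0484·9.37·0.97553·[1 + 0.0484·-0.21985/0.11887] = -0.40281 m/s.
|v| = 0.40281 m/s.

0.403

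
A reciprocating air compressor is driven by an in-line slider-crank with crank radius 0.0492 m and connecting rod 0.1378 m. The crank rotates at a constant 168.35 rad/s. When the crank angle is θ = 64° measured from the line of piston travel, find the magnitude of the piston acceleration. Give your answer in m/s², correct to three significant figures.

299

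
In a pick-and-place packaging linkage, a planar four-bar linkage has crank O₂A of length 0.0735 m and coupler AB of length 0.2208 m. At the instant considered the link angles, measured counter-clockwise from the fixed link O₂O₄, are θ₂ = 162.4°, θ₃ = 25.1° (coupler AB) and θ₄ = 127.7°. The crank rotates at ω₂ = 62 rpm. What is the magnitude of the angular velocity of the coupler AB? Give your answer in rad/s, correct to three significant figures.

ω₂ = 6.493 rad/s (from 62 rpm).
Differentiating the loop-closure r₂e^{iθ₂}+r₃e^{iθ₃}=r₁+r₄e^{iθ₄} gives r₂ω₂e^{iθ₂}+r₃ω₃e^{iθ₃}=r₄ω₄e^{iθ₄}.
Eliminating the other unknown: ω₃ = r₂ω₂ sin(θ₄−θ₂) / [r₃ sin(θ₃−θ₄)].
Numerator sine = -0.56928; denominator sine = -0.97592.
Result = 0.0735·6.493·(-0.56928) / (0.2208·(-0.97592)) = +1.2607 rad/s; magnitude 1.2607 rad/s.

1.26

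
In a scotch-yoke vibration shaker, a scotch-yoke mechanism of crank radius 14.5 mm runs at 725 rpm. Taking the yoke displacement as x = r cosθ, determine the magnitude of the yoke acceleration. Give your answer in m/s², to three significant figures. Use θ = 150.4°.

72.7

ω = 75.92 rad/s (from 725 rpm).
x = r cosθ ⇒ ẍ = −rω² cosθ (ω constant).
|a| = rω²|cosθ| = 0.0145·(75.92)²·|cos 150.4°| = 72.672 m/s².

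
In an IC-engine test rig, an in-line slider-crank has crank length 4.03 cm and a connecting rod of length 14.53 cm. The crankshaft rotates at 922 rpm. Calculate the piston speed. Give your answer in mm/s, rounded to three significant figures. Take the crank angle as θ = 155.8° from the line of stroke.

ω = 2π·922/60 = 96.55 rad/s
For an in-line slider-crank, x = r cosθ + √(L² − r² sin²θ), so v = −rω sinθ·[1 + r cosθ/√(L² − r² sin²θ)].
With r = 0.0403 m, L = 0.1453 m, θ = 155.8°: √(L² − r² sin²θ) = 0.14436 m.
v = −0.0403·96.55·0.40992·[1 + 0.0403·-0.91212/0.14436] = -1.1889 m/s.
|v| = 1.1889 m/s = 1188.9 mm/s.

1190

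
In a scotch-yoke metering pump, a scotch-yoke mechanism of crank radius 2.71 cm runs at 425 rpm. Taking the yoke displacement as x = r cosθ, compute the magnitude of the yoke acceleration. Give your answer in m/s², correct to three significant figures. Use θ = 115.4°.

23.0

ω = 44.51 rad/s (from 425 rpm).
x = r cosθ ⇒ ẍ = −rω² cosθ (ω constant).
|a| = rω²|cosθ| = 0.0271·(44.51)²·|cos 115.4°| = 23.025 m/s².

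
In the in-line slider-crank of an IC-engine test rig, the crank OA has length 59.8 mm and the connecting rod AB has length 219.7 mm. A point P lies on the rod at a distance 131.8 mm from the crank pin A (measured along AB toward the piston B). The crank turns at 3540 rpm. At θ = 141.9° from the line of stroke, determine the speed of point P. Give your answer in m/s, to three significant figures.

13.8

ω = 370.7 rad/s.  Crank-pin speed |V_A| = rω = 22.168 m/s, perpendicular to OA.
Rod angle: sinφ = −(r/L) sinθ ⇒ φ = -9.669°; ω_rod = −rω cosθ/√(L²−r²sin²θ) = +80.548 rad/s.
V_P = V_A + ω_rod × AP, with AP = 0.1318 m along the rod.
Components: V_Px = −rω sinθ − a·ω_rod·sinφ = -11.896 m/s;  V_Py = rω cosθ + a·ω_rod·cosφ = -6.9796 m/s.
|V_P| = √(V_Px² + V_Py²) = 13.792 m/s.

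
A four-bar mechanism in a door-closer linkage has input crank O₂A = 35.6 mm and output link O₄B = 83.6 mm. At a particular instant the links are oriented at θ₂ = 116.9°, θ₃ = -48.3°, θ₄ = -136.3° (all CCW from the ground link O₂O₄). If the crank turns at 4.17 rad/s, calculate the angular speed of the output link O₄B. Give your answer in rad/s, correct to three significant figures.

0.454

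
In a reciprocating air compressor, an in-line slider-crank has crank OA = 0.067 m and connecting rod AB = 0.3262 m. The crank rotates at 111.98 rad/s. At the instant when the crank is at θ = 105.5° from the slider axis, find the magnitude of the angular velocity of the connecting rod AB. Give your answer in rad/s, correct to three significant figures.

ω = 112 rad/s
The rod makes angle φ with the slider axis where L sinφ = r sinθ; differentiating, L cosφ·φ̇ = r ω cosθ.
L cosφ = √(L² − r² sin²θ) = 0.31975 m.
|ω_rod| = r ω |cosθ| / √(L² − r² sin²θ) = 0.067·112·0.26724/0.31975 = 6.2706 rad/s.

6.27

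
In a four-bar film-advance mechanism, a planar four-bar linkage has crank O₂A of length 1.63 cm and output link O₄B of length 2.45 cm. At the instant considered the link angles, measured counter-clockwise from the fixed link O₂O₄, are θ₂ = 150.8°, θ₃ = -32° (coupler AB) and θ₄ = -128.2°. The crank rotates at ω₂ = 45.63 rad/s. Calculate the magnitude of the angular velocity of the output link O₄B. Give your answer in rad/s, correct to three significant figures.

1.49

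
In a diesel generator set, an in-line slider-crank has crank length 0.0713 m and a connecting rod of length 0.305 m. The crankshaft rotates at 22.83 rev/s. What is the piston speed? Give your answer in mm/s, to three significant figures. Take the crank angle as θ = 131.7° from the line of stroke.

6430

ω = 2π·22.8 = 143.4 rad/s
For an in-line slider-crank, x = r cosθ + √(L² − r² sin²θ), so v = −rω sinθ·[1 + r cosθ/√(L² − r² sin²θ)].
With r = 0.0713 m, L = 0.305 m, θ = 131.7°: √(L² − r² sin²θ) = 0.30032 m.
v = −0.0713·143.4·0.74664·[1 + 0.0713·-0.66523/0.30032] = -6.4303 m/s.
|v| = 6.4303 m/s = 6430.3 mm/s.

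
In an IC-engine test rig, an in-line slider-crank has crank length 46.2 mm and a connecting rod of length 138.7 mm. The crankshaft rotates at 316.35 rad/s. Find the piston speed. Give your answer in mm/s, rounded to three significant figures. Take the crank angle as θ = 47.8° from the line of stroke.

ω = 316.4 rad/s
For an in-line slider-crank, x = r cosθ + √(L² − r² sin²θ), so v = −rω sinθ·[1 + r cosθ/√(L² − r² sin²θ)].
With r = 0.0462 m, L = 0.1387 m, θ = 47.8°: √(L² − r² sin²θ) = 0.13441 m.
v = −0.0462·316.4·0.74080·[1 + 0.0462·0.67172/0.13441] = -13.327 m/s.
|v| = 13.327 m/s = 13327 mm/s.

13300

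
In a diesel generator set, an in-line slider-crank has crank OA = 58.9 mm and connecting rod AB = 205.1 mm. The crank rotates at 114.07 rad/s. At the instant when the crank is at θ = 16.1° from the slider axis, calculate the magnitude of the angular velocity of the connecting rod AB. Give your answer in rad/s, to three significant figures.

ω = 114.1 rad/s
The rod makes angle φ with the slider axis where L sinφ = r sinθ; differentiating, L cosφ·φ̇ = r ω cosθ.
L cosφ = √(L² − r² sin²θ) = 0.20445 m.
|ω_rod| = r ω |cosθ| / √(L² − r² sin²θ) = 0.0589·114.1·0.96078/0.20445 = 31.574 rad/s.

31.6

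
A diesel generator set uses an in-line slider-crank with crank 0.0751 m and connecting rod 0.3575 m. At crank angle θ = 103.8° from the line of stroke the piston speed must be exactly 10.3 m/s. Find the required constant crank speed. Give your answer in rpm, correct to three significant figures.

1420

For an in-line slider-crank, |v_piston| = rω|sinθ|·[1 + r cosθ/√(L² − r² sin²θ)].
With r = 0.0751 m, L = 0.3575 m, θ = 103.8°: the bracketed kinematic factor |dx/dθ| = 0.069199 m.
ω = v/|dx/dθ| = 10.3/0.069199 = 148.85 rad/s.
N = 60ω/(2π) = 1421.4 rpm.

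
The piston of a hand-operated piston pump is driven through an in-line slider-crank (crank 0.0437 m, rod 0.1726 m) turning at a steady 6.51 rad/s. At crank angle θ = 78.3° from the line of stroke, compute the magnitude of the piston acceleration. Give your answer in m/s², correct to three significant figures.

ω = 6.51 rad/s
x(θ) = r cosθ + √(L² − r² sin²θ); with ω constant, a = ω²·d²x/dθ².
d²x/dθ² = −r cosθ − r²(cos2θ)/√u − r⁴ sin²2θ/(4u^{3/2}),  u = L² − r² sin²θ = 0.0279596 m².
Substituting r = 0.0437 m, L = 0.1726 m, θ = 78.3°: d²x/dθ² = +0.0015889 m.
a = ω²·d²x/dθ² = (6.51)²·(+0.0015889) = +0.06734 m/s²;  |a| = 0.06734 m/s².

0.0673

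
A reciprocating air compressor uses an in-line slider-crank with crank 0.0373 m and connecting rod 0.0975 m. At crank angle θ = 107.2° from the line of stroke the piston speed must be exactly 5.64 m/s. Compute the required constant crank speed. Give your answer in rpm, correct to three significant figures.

1720

For an in-line slider-crank, |v_piston| = rω|sinθ|·[1 + r cosθ/√(L² − r² sin²θ)].
With r = 0.0373 m, L = 0.0975 m, θ = 107.2°: the bracketed kinematic factor |dx/dθ| = 0.031301 m.
ω = v/|dx/dθ| = 5.64/0.031301 = 180.18 rad/s.
N = 60ω/(2π) = 1720.6 rpm.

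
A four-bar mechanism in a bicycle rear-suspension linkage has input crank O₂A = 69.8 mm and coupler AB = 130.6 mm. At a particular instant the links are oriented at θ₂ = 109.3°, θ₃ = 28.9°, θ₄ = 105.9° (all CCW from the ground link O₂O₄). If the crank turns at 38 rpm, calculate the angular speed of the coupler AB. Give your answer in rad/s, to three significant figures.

ω₂ = 3.979 rad/s (from 38 rpm).
Differentiating the loop-closure r₂e^{iθ₂}+r₃e^{iθ₃}=r₁+r₄e^{iθ₄} gives r₂ω₂e^{iθ₂}+r₃ω₃e^{iθ₃}=r₄ω₄e^{iθ₄}.
Eliminating the other unknown: ω₃ = r₂ω₂ sin(θ₄−θ₂) / [r₃ sin(θ₃−θ₄)].
Numerator sine = -0.05931; denominator sine = -0.97437.
Result = 0.0698·3.979·(-0.05931) / (0.1306·(-0.97437)) = +0.12945 rad/s; magnitude 0.12945 rad/s.

0.129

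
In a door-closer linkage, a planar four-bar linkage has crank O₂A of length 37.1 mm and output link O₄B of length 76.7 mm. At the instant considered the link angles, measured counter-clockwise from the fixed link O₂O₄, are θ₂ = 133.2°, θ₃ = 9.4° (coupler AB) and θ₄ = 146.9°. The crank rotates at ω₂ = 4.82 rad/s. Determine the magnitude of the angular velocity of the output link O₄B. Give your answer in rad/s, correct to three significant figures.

2.87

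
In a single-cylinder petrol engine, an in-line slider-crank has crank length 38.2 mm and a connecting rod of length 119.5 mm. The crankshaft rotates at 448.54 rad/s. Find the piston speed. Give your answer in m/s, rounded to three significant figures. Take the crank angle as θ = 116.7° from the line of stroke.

13.0

ω = 448.5 rad/s
For an in-line slider-crank, x = r cosθ + √(L² − r² sin²θ), so v = −rω sinθ·[1 + r cosθ/√(L² − r² sin²θ)].
With r = 0.0382 m, L = 0.1195 m, θ = 116.7°: √(L² − r² sin²θ) = 0.11452 m.
v = −0.0382·448.5·0.89337·[1 + 0.0382·-0.44932/0.11452] = -13.013 m/s.
|v| = 13.013 m/s.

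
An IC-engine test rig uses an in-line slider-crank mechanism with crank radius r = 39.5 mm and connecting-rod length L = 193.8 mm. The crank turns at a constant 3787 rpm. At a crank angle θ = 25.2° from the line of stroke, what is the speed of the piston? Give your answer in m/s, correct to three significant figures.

7.90

ω = 2π·3787/60 = 396.6 rad/s
For an in-line slider-crank, x = r cosθ + √(L² − r² sin²θ), so v = −rω sinθ·[1 + r cosθ/√(L² − r² sin²θ)].
With r = 0.0395 m, L = 0.1938 m, θ = 25.2°: √(L² − r² sin²θ) = 0.19307 m.
v = −0.0395·396.6·0.42578·[1 + 0.0395·0.90483/0.19307] = -7.9044 m/s.
|v| = 7.9044 m/s.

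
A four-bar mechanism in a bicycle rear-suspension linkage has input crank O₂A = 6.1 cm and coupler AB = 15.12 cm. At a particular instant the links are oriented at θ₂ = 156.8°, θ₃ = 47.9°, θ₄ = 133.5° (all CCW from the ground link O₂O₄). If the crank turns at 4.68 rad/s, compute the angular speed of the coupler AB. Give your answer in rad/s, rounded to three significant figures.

0.749

ω₂ = 4.68 rad/s
Differentiating the loop-closure r₂e^{iθ₂}+r₃e^{iθ₃}=r₁+r₄e^{iθ₄} gives r₂ω₂e^{iθ₂}+r₃ω₃e^{iθ₃}=r₄ω₄e^{iθ₄}.
Eliminating the other unknown: ω₃ = r₂ω₂ sin(θ₄−θ₂) / [r₃ sin(θ₃−θ₄)].
Numerator sine = -0.39555; denominator sine = -0.99705.
Result = 0.061·4.68·(-0.39555) / (0.1512·(-0.99705)) = +0.74904 rad/s; magnitude 0.74904 rad/s.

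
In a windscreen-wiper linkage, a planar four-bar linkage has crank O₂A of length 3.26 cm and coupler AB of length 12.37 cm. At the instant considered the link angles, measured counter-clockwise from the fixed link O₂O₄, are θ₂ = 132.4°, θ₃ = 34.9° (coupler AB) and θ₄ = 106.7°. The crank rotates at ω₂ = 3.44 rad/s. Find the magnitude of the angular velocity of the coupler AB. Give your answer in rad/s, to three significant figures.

0.414

ω₂ = 3.44 rad/s
Differentiating the loop-closure r₂e^{iθ₂}+r₃e^{iθ₃}=r₁+r₄e^{iθ₄} gives r₂ω₂e^{iθ₂}+r₃ω₃e^{iθ₃}=r₄ω₄e^{iθ₄}.
Eliminating the other unknown: ω₃ = r₂ω₂ sin(θ₄−θ₂) / [r₃ sin(θ₃−θ₄)].
Numerator sine = -0.43366; denominator sine = -0.94997.
Result = 0.0326·3.44·(-0.43366) / (0.1237·(-0.94997)) = +0.41385 rad/s; magnitude 0.41385 rad/s.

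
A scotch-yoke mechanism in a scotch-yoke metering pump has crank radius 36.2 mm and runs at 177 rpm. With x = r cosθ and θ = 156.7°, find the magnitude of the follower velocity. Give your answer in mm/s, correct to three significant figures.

ω = 18.54 rad/s (from 177 rpm).
x = r cosθ ⇒ ẋ = −rω sinθ.
|v| = rω|sinθ| = 0.0362·18.54·|sin 156.7°| = 0.2654 m/s = 265.4 mm/s.

265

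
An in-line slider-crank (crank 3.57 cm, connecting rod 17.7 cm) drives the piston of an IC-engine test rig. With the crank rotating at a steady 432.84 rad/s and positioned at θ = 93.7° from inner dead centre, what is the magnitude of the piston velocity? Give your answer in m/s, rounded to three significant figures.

15.2

ω = 432.8 rad/s
For an in-line slider-crank, x = r cosθ + √(L² − r² sin²θ), so v = −rω sinθ·[1 + r cosθ/√(L² − r² sin²θ)].
With r = 0.0357 m, L = 0.177 m, θ = 93.7°: √(L² − r² sin²θ) = 0.17338 m.
v = −0.0357·432.8·0.99792·[1 + 0.0357·-0.06453/0.17338] = -15.215 m/s.
|v| = 15.215 m/s.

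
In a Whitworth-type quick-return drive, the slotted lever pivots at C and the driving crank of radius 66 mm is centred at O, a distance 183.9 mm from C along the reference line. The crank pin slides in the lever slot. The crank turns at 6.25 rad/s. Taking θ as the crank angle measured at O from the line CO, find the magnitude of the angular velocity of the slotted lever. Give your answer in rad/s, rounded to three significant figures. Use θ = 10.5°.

1.64

ω = 6.25 rad/s
Crank pin A relative to C: A = (d + r cosθ, r sinθ); lever angle φ = atan2(r sinθ, d + r cosθ).
Differentiating tanφ: φ̇ = rω(d cosθ + r)/(d² + r² + 2dr cosθ).
d² + r² + 2dr cosθ = |CA|² = 0.0620435 m²;  d cosθ + r = +0.24682 m.
|ω_lever| = |0.066·6.25·+0.24682| / 0.0620435 = 1.641 rad/s.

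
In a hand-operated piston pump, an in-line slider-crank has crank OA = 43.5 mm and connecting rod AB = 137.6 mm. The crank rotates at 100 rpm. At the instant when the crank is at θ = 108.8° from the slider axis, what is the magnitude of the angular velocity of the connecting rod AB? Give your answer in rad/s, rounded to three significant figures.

ω = 10.47 rad/s (converted from 100 rpm).
The rod makes angle φ with the slider axis where L sinφ = r sinθ; differentiating, L cosφ·φ̇ = r ω cosθ.
L cosφ = √(L² − r² sin²θ) = 0.13129 m.
|ω_rod| = r ω |cosθ| / √(L² − r² sin²θ) = 0.0435·10.47·0.32227/0.13129 = 1.1181 rad/s.

1.12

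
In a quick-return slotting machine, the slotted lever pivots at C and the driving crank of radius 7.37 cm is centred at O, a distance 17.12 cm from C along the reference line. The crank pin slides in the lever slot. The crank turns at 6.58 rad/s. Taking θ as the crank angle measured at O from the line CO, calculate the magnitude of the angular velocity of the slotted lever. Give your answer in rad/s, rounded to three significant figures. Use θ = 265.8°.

0.902

ω = 6.58 rad/s
Crank pin A relative to C: A = (d + r cosθ, r sinθ); lever angle φ = atan2(r sinθ, d + r cosθ).
Differentiating tanφ: φ̇ = rω(d cosθ + r)/(d² + r² + 2dr cosθ).
d² + r² + 2dr cosθ = |CA|² = 0.032893 m²;  d cosθ + r = +0.061162 m.
|ω_lever| = |0.0737·6.58·+0.061162| / 0.032893 = 0.90171 rad/s.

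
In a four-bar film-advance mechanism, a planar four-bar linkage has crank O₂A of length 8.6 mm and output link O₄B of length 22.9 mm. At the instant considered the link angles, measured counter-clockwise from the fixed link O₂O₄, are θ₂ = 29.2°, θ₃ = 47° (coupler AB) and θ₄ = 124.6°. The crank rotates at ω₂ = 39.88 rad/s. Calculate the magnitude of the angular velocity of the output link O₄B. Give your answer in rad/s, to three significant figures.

4.69

ω₂ = 39.88 rad/s
Differentiating the loop-closure r₂e^{iθ₂}+r₃e^{iθ₃}=r₁+r₄e^{iθ₄} gives r₂ω₂e^{iθ₂}+r₃ω₃e^{iθ₃}=r₄ω₄e^{iθ₄}.
Eliminating the other unknown: ω₄ = r₂ω₂ sin(θ₂−θ₃) / [r₄ sin(θ₄−θ₃)].
Numerator sine = -0.30570; denominator sine = +0.97667.
Result = 0.0086·39.88·(-0.30570) / (0.0229·(+0.97667)) = -4.6877 rad/s; magnitude 4.6877 rad/s.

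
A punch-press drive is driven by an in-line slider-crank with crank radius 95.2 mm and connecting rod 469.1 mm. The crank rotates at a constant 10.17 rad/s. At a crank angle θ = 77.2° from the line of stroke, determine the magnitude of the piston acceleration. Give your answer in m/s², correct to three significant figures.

0.347

ω = 10.17 rad/s
x(θ) = r cosθ + √(L² − r² sin²θ); with ω constant, a = ω²·d²x/dθ².
d²x/dθ² = −r cosθ − r²(cos2θ)/√u − r⁴ sin²2θ/(4u^{3/2}),  u = L² − r² sin²θ = 0.211437 m².
Substituting r = 0.0952 m, L = 0.4691 m, θ = 77.2°: d²x/dθ² = -0.0033558 m.
a = ω²·d²x/dθ² = (10.17)²·(-0.0033558) = -0.34709 m/s²;  |a| = 0.34709 m/s².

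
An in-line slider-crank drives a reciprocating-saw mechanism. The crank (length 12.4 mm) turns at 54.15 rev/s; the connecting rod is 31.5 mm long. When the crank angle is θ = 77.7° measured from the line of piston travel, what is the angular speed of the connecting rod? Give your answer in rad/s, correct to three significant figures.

ω = 340.2 rad/s (converted from 54.15 rev/s).
The rod makes angle φ with the slider axis where L sinφ = r sinθ; differentiating, L cosφ·φ̇ = r ω cosθ.
L cosφ = √(L² − r² sin²θ) = 0.029077 m.
|ω_rod| = r ω |cosθ| / √(L² − r² sin²θ) = 0.0124·340.2·0.21303/0.029077 = 30.91 rad/s.

30.9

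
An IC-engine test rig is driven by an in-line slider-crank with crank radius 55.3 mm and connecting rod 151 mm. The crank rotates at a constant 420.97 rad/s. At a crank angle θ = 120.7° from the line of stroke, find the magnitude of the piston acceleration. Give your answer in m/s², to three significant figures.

6700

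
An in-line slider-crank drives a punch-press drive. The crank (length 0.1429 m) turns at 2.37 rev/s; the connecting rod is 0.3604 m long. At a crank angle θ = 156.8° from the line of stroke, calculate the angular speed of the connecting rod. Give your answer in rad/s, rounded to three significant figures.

5.49

ω = 14.89 rad/s (converted from 2.37 rev/s).
The rod makes angle φ with the slider axis where L sinφ = r sinθ; differentiating, L cosφ·φ̇ = r ω cosθ.
L cosφ = √(L² − r² sin²θ) = 0.35598 m.
|ω_rod| = r ω |cosθ| / √(L² − r² sin²θ) = 0.1429·14.89·0.91914/0.35598 = 5.4944 rad/s.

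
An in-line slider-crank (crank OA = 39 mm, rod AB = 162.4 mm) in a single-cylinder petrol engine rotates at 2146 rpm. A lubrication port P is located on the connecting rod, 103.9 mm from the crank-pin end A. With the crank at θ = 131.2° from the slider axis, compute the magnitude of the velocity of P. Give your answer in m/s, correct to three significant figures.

6.27

ω = 224.7 rad/s.  Crank-pin speed |V_A| = rω = 8.7644 m/s, perpendicular to OA.
Rod angle: sinφ = −(r/L) sinθ ⇒ φ = -10.410°; ω_rod = −rω cosθ/√(L²−r²sin²θ) = +36.143 rad/s.
V_P = V_A + ω_rod × AP, with AP = 0.1039 m along the rod.
Components: V_Px = −rω sinθ − a·ω_rod·sinφ = -5.9159 m/s;  V_Py = rω cosθ + a·ω_rod·cosφ = -2.0796 m/s.
|V_P| = √(V_Px² + V_Py²) = 6.2708 m/s.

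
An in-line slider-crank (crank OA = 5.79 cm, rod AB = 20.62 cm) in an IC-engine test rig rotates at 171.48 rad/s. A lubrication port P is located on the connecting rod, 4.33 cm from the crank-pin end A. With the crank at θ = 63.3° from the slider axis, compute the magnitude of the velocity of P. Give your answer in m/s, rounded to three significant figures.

9.77

ω = 171.5 rad/s.  Crank-pin speed |V_A| = rω = 9.9287 m/s, perpendicular to OA.
Rod angle: sinφ = −(r/L) sinθ ⇒ φ = -14.528°; ω_rod = −rω cosθ/√(L²−r²sin²θ) = -22.35 rad/s.
V_P = V_A + ω_rod × AP, with AP = 0.0433 m along the rod.
Components: V_Px = −rω sinθ − a·ω_rod·sinφ = -9.1128 m/s;  V_Py = rω cosθ + a·ω_rod·cosφ = +3.5244 m/s.
|V_P| = √(V_Px² + V_Py²) = 9.7706 m/s.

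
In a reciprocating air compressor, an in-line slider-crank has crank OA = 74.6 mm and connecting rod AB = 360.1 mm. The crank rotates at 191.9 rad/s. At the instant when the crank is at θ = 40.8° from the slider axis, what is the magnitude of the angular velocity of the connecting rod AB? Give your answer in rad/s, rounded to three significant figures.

30.4

ω = 191.9 rad/s
The rod makes angle φ with the slider axis where L sinφ = r sinθ; differentiating, L cosφ·φ̇ = r ω cosθ.
L cosφ = √(L² − r² sin²θ) = 0.35679 m.
|ω_rod| = r ω |cosθ| / √(L² − r² sin²θ) = 0.0746·191.9·0.75700/0.35679 = 30.374 rad/s.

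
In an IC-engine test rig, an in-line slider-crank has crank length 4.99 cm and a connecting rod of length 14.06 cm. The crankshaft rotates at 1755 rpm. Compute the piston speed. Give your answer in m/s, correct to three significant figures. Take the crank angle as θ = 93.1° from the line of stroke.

8.97

ω = 2π·1755/60 = 183.8 rad/s
For an in-line slider-crank, x = r cosθ + √(L² − r² sin²θ), so v = −rω sinθ·[1 + r cosθ/√(L² − r² sin²θ)].
With r = 0.0499 m, L = 0.1406 m, θ = 93.1°: √(L² − r² sin²θ) = 0.13147 m.
v = −0.0499·183.8·0.99854·[1 + 0.0499·-0.05408/0.13147] = -8.9694 m/s.
|v| = 8.9694 m/s.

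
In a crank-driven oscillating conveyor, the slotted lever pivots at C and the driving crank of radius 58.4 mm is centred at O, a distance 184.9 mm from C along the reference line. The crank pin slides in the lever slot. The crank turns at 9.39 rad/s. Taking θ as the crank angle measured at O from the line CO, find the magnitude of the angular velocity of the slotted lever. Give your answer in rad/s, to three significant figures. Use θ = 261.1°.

ω = 9.39 rad/s
Crank pin A relative to C: A = (d + r cosθ, r sinθ); lever angle φ = atan2(r sinθ, d + r cosθ).
Differentiating tanφ: φ̇ = rω(d cosθ + r)/(d² + r² + 2dr cosθ).
d² + r² + 2dr cosθ = |CA|² = 0.0342574 m²;  d cosθ + r = +0.029794 m.
|ω_lever| = |0.0584·9.39·+0.029794| / 0.0342574 = 0.47693 rad/s.

0.477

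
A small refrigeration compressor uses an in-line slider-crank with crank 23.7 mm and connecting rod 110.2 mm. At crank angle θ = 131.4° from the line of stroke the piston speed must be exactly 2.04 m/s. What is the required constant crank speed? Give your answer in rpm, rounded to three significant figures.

For an in-line slider-crank, |v_piston| = rω|sinθ|·[1 + r cosθ/√(L² − r² sin²θ)].
With r = 0.0237 m, L = 0.1102 m, θ = 131.4°: the bracketed kinematic factor |dx/dθ| = 0.015216 m.
ω = v/|dx/dθ| = 2.04/0.015216 = 134.07 rad/s.
N = 60ω/(2π) = 1280.3 rpm.

1280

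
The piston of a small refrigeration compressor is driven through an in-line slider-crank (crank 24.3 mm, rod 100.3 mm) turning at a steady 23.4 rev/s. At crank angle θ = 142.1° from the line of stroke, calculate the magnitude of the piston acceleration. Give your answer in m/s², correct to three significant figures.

ω = 2π·23.4 = 147 rad/s
x(θ) = r cosθ + √(L² − r² sin²θ); with ω constant, a = ω²·d²x/dθ².
d²x/dθ² = −r cosθ − r²(cos2θ)/√u − r⁴ sin²2θ/(4u^{3/2}),  u = L² − r² sin²θ = 0.00983727 m².
Substituting r = 0.0243 m, L = 0.1003 m, θ = 142.1°: d²x/dθ² = +0.01763 m.
a = ω²·d²x/dθ² = (147)²·(+0.01763) = +381.11 m/s²;  |a| = 381.11 m/s².

381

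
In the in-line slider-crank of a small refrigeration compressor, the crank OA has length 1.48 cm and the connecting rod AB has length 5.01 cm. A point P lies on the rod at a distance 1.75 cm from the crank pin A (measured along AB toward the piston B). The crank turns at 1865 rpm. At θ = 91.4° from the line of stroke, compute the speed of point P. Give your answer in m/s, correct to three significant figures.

2.88

ω = 195.3 rad/s.  Crank-pin speed |V_A| = rω = 2.8905 m/s, perpendicular to OA.
Rod angle: sinφ = −(r/L) sinθ ⇒ φ = -17.177°; ω_rod = −rω cosθ/√(L²−r²sin²θ) = +1.4754 rad/s.
V_P = V_A + ω_rod × AP, with AP = 0.0175 m along the rod.
Components: V_Px = −rω sinθ − a·ω_rod·sinφ = -2.882 m/s;  V_Py = rω cosθ + a·ω_rod·cosφ = -0.045953 m/s.
|V_P| = √(V_Px² + V_Py²) = 2.8824 m/s.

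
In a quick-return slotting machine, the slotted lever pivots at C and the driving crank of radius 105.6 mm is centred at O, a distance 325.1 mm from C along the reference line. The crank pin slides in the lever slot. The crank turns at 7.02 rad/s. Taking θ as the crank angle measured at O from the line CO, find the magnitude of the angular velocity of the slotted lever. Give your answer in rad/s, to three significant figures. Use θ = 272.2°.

ω = 7.02 rad/s
Crank pin A relative to C: A = (d + r cosθ, r sinθ); lever angle φ = atan2(r sinθ, d + r cosθ).
Differentiating tanφ: φ̇ = rω(d cosθ + r)/(d² + r² + 2dr cosθ).
d² + r² + 2dr cosθ = |CA|² = 0.119477 m²;  d cosθ + r = +0.11808 m.
|ω_lever| = |0.1056·7.02·+0.11808| / 0.119477 = 0.73264 rad/s.

0.733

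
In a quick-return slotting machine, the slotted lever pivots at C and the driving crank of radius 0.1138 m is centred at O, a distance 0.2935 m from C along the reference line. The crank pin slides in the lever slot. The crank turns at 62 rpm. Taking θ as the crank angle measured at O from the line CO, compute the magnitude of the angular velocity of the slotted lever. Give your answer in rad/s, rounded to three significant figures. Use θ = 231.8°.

0.866

ω = 6.493 rad/s (from 62 rpm).
Crank pin A relative to C: A = (d + r cosθ, r sinθ); lever angle φ = atan2(r sinθ, d + r cosθ).
Differentiating tanφ: φ̇ = rω(d cosθ + r)/(d² + r² + 2dr cosθ).
d² + r² + 2dr cosθ = |CA|² = 0.0577826 m²;  d cosθ + r = -0.067703 m.
|ω_lever| = |0.1138·6.493·-0.067703| / 0.0577826 = 0.86571 rad/s.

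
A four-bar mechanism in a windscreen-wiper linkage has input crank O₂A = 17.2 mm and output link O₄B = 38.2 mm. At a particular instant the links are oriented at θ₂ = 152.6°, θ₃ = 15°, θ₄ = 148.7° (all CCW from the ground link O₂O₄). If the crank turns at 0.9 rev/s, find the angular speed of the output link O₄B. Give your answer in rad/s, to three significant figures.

2.37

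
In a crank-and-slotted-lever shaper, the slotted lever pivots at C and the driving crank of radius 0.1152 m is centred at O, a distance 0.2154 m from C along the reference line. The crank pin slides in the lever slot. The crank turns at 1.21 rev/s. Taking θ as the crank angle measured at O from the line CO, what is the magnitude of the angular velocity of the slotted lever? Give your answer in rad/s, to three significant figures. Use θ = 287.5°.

ω = 7.603 rad/s (from 1.21 rev/s).
Crank pin A relative to C: A = (d + r cosθ, r sinθ); lever angle φ = atan2(r sinθ, d + r cosθ).
Differentiating tanφ: φ̇ = rω(d cosθ + r)/(d² + r² + 2dr cosθ).
d² + r² + 2dr cosθ = |CA|² = 0.0745917 m²;  d cosθ + r = +0.17997 m.
|ω_lever| = |0.1152·7.603·+0.17997| / 0.0745917 = 2.1132 rad/s.

2.11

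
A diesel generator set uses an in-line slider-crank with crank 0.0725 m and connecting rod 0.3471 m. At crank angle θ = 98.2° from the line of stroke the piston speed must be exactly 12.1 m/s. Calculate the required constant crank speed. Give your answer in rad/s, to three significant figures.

174

For an in-line slider-crank, |v_piston| = rω|sinθ|·[1 + r cosθ/√(L² − r² sin²θ)].
With r = 0.0725 m, L = 0.3471 m, θ = 98.2°: the bracketed kinematic factor |dx/dθ| = 0.069574 m.
ω = v/|dx/dθ| = 12.1/0.069574 = 173.92 rad/s.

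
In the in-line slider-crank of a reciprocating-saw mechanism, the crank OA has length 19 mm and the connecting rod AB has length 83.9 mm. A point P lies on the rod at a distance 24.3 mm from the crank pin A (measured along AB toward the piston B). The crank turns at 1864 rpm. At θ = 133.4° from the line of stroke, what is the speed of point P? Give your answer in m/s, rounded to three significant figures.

ω = 195.2 rad/s.  Crank-pin speed |V_A| = rω = 3.7088 m/s, perpendicular to OA.
Rod angle: sinφ = −(r/L) sinθ ⇒ φ = -9.471°; ω_rod = −rω cosθ/√(L²−r²sin²θ) = +30.792 rad/s.
V_P = V_A + ω_rod × AP, with AP = 0.0243 m along the rod.
Components: V_Px = −rω sinθ − a·ω_rod·sinφ = -2.5716 m/s;  V_Py = rω cosθ + a·ω_rod·cosφ = -1.8102 m/s.
|V_P| = √(V_Px² + V_Py²) = 3.1448 m/s.

3.14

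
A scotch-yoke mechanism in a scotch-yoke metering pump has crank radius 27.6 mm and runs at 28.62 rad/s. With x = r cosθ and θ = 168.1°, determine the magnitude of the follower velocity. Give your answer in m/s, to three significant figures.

0.163

ω = 28.62 rad/s
x = r cosθ ⇒ ẋ = −rω sinθ.
|v| = rω|sinθ| = 0.0276·28.62·|sin 168.1°| = 0.16288 m/s.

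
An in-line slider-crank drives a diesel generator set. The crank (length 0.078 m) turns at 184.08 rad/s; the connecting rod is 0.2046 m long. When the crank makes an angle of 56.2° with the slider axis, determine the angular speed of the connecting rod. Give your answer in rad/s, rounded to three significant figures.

ω = 184.1 rad/s
The rod makes angle φ with the slider axis where L sinφ = r sinθ; differentiating, L cosφ·φ̇ = r ω cosθ.
L cosφ = √(L² − r² sin²θ) = 0.19406 m.
|ω_rod| = r ω |cosθ| / √(L² − r² sin²θ) = 0.078·184.1·0.55630/0.19406 = 41.159 rad/s.

41.2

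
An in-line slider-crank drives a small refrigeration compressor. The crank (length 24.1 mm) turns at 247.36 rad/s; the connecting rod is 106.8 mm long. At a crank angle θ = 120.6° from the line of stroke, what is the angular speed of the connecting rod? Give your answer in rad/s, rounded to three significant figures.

29.0

ω = 247.4 rad/s
The rod makes angle φ with the slider axis where L sinφ = r sinθ; differentiating, L cosφ·φ̇ = r ω cosθ.
L cosφ = √(L² − r² sin²θ) = 0.10477 m.
|ω_rod| = r ω |cosθ| / √(L² − r² sin²θ) = 0.0241·247.4·0.50904/0.10477 = 28.965 rad/s.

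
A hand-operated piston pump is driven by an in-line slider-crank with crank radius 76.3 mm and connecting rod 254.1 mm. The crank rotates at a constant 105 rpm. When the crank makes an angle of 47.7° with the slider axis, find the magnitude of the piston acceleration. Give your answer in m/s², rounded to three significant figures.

ω = 2π·105/60 = 11 rad/s
x(θ) = r cosθ + √(L² − r² sin²θ); with ω constant, a = ω²·d²x/dθ².
d²x/dθ² = −r cosθ − r²(cos2θ)/√u − r⁴ sin²2θ/(4u^{3/2}),  u = L² − r² sin²θ = 0.061382 m².
Substituting r = 0.0763 m, L = 0.2541 m, θ = 47.7°: d²x/dθ² = -0.049692 m.
a = ω²·d²x/dθ² = (11)²·(-0.049692) = -6.0079 m/s²;  |a| = 6.0079 m/s².

6.01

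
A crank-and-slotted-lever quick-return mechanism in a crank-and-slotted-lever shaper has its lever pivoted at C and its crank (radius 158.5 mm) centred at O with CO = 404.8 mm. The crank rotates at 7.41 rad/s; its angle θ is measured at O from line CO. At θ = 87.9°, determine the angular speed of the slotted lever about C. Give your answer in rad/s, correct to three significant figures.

1.05

ω = 7.41 rad/s
Crank pin A relative to C: A = (d + r cosθ, r sinθ); lever angle φ = atan2(r sinθ, d + r cosθ).
Differentiating tanφ: φ̇ = rω(d cosθ + r)/(d² + r² + 2dr cosθ).
d² + r² + 2dr cosθ = |CA|² = 0.193687 m²;  d cosθ + r = +0.17333 m.
|ω_lever| = |0.1585·7.41·+0.17333| / 0.193687 = 1.0511 rad/s.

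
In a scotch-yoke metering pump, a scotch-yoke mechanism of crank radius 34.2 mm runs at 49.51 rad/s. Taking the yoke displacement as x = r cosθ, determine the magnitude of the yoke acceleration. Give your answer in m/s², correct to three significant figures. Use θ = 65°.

ω = 49.51 rad/s
x = r cosθ ⇒ ẍ = −rω² cosθ (ω constant).
|a| = rω²|cosθ| = 0.0342·(49.51)²·|cos 65°| = 35.429 m/s².

35.4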